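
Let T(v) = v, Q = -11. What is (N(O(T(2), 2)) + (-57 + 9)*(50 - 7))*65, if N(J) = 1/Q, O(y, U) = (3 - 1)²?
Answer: -1475825/11 ≈ -1.3417e+5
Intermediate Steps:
O(y, U) = 4 (O(y, U) = 2² = 4)
N(J) = -1/11 (N(J) = 1/(-11) = -1/11)
(N(O(T(2), 2)) + (-57 + 9)*(50 - 7))*65 = (-1/11 + (-57 + 9)*(50 - 7))*65 = (-1/11 - 48*43)*65 = (-1/11 - 2064)*65 = -22705/11*65 = -1475825/11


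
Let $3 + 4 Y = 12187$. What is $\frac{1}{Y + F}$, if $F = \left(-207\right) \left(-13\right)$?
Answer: $\frac{1}{5737} \approx 0.00017431$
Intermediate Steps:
$Y = 3046$ ($Y = - \frac{3}{4} + \frac{1}{4} \cdot 12187 = - \frac{3}{4} + \frac{12187}{4} = 3046$)
$F = 2691$
$\frac{1}{Y + F} = \frac{1}{3046 + 2691} = \frac{1}{5737}$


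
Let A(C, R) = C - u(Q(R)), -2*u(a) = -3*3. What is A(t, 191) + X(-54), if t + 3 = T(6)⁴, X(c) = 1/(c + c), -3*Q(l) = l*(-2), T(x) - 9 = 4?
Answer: 3083777/108 ≈ 28554.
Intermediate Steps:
T(x) = 13 (T(x) = 9 + 4 = 13)
Q(l) = 2*l/3 (Q(l) = -l*(-2)/3 = -(-2)*l/3 = 2*l/3)
u(a) = 9/2 (u(a) = -(-3)*3/2 = -½*(-9) = 9/2)
X(c) = 1/(2*c)
t = 28558 (t = -3 + 13⁴ = -3 + 28561 = 28558)
A(C, R) = -9/2 + C (A(C, R) = C - 1*9/2 = C - 9/2 = -9/2 + C)
A(t, 191) + X(-54) = (-9/2 + 28558) + (½)/(-54) = 57107/2 + (½)*(-1/54) = 57107/2 - 1/108 = 3083777/108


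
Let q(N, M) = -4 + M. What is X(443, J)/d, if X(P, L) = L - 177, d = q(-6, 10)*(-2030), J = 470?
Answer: -293/12180 ≈ -0.024056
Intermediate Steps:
d = -12180 (d = (-4 + 10)*(-2030) = 6*(-2030) = -12180)
X(P, L) = -177 + L
X(443, J)/d = (-177 + 470)/(-12180) = 293*(-1/12180) = -293/12180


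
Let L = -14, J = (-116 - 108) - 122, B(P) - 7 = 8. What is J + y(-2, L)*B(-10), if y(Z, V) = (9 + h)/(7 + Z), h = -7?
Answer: -340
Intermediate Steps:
B(P) = 15 (B(P) = 7 + 8 = 15)
J = -346 (J = -224 - 122 = -346)
y(Z, V) = 2/(7 + Z) (y(Z, V) = (9 - 7)/(7 + Z) = 2/(7 + Z))
J + y(-2, L)*B(-10) = -346 + (2/(7 - 2))*15 = -346 + (2/5)*15 = -346 + (2*(⅕))*15 = -346 + (⅖)*15 = -346 + 6 = -340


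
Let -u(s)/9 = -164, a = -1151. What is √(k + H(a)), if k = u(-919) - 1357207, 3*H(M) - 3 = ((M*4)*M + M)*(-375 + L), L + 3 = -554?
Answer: I*√14825557758/3 ≈ 40587.0*I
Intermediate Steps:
L = -557 (L = -3 - 554 = -557)
H(M) = 1 - 3728*M²/3 - 932*M/3 (H(M) = 1 + (((M*4)*M + M)*(-375 - 557))/3 = 1 + (((4*M)*M + M)*(-932))/3 = 1 + ((4*M² + M)*(-932))/3 = 1 + ((M + 4*M²)*(-932))/3 = 1 + (-3728*M² - 932*M)/3 = 1 + (-3728*M²/3 - 932*M/3) = 1 - 3728*M²/3 - 932*M/3)
u(s) = 1476 (u(s) = -9*(-164) = 1476)
k = -1355731 (k = 1476 - 1357207 = -1355731)
√(k + H(a)) = √(-1355731 + (1 - 3728/3*(-1151)² - 932/3*(-1151))) = √(-1355731 + (1 - 3728/3*1324801 + 1072732/3)) = √(-1355731 + (1 - 4938858128/3 + 1072732/3)) = √(-1355731 - 4937785393/3) = √(-4941852586/3) = I*√14825557758/3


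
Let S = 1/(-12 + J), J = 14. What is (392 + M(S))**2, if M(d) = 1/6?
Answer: 5536609/36 ≈ 1.5379e+5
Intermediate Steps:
S = 1/2 (S = 1/(-12 + 14) = 1/2 ≈ 0.50000)
M(d) = 1/6
(392 + M(S))**2 = (392 + 1/6)**2 = (2353/6)**2 = 5536609/36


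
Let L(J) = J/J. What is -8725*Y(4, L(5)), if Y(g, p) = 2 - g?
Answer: 17450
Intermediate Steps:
L(J) = 1
-8725*Y(4, L(5)) = -8725*(2 - 1*4) = -8725*(2 - 4) = -8725*(-2) = 17450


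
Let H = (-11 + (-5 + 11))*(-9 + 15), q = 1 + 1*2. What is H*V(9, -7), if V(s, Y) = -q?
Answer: 90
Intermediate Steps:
q = 3 (q = 1 + 2 = 3)
V(s, Y) = -3 (V(s, Y) = -1*3 = -3)
H = -30 (H = (-11 + 6)*6 = -5*6 = -30)
H*V(9, -7) = -30*(-3) = 90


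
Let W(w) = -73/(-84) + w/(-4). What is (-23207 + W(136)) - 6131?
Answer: -2467175/84 ≈ -29371.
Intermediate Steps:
W(w) = 73/84 - w/4 (W(w) = -73*(-1/84) + w*(-¼) = 73/84 - w/4)
(-23207 + W(136)) - 6131 = (-23207 + (73/84 - ¼*136)) - 6131 = (-23207 + (73/84 - 34)) - 6131 = (-23207 - 2783/84) - 6131 = -1952171/84 - 6131 = -2467175/84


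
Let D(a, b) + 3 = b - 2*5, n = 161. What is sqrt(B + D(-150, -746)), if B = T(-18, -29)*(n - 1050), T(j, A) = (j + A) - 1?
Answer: 3*sqrt(4657) ≈ 204.73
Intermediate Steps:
T(j, A) = -1 + A + j (T(j, A) = (A + j) - 1 = -1 + A + j)
B = 42672 (B = (-1 - 29 - 18)*(161 - 1050) = -48*(-889) = 42672)
D(a, b) = -13 + b (D(a, b) = -3 + (b - 2*5) = -3 + (b - 10) = -3 + (-10 + b) = -13 + b)
sqrt(B + D(-150, -746)) = sqrt(42672 + (-13 - 746)) = sqrt(42672 - 759) = sqrt(41913) = 3*sqrt(4657)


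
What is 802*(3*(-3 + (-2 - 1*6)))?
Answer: -26466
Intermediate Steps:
802*(3*(-3 + (-2 - 1*6))) = 802*(3*(-3 + (-2 - 6))) = 802*(3*(-3 - 8)) = 802*(3*(-11)) = 802*(-33) = -26466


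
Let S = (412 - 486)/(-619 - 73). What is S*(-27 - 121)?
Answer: -2738/173 ≈ -15.827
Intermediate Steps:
S = 37/346 (S = -74/(-692) = -74*(-1/692) = 37/346 ≈ 0.10694)
S*(-27 - 121) = 37*(-27 - 121)/346 = (37/346)*(-148) = -2738/173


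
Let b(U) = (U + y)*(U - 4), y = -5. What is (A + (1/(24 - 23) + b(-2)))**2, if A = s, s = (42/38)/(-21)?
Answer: 665856/361 ≈ 1844.5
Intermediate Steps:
b(U) = (-5 + U)*(-4 + U) (b(U) = (U - 5)*(U - 4) = (-5 + U)*(-4 + U))
s = -1/19 (s = (42*(1/38))*(-1/21) = (21/19)*(-1/21) = -1/19 ≈ -0.052632)
A = -1/19 ≈ -0.052632
(A + (1/(24 - 23) + b(-2)))**2 = (-1/19 + (1/(24 - 23) + (20 + (-2)**2 - 9*(-2))))**2 = (-1/19 + (1/1 + (20 + 4 + 18)))**2 = (-1/19 + (1 + 42))**2 = (-1/19 + 43)**2 = (816/19)**2 = 665856/361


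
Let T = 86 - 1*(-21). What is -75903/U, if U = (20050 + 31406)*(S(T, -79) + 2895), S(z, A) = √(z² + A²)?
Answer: -14649279/28689584384 + 25301*√17690/143447921920 ≈ -0.00048715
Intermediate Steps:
T = 107 (T = 86 + 21 = 107)
S(z, A) = √(A² + z²)
U = 148965120 + 51456*√17690 (U = (20050 + 31406)*(√((-79)² + 107²) + 2895) = 51456*(√(6241 + 11449) + 2895) = 51456*(√17690 + 2895) = 51456*(2895 + √17690) = 148965120 + 51456*√17690 ≈ 1.5581e+8)
-75903/U = -75903/(148965120 + 51456*√17690)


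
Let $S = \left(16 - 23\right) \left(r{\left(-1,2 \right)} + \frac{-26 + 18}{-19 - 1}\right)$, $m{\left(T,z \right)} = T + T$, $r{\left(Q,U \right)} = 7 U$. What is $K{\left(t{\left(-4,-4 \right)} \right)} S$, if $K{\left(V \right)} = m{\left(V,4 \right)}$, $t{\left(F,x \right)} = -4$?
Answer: $\frac{4032}{5} \approx 806.4$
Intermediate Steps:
$m{\left(T,z \right)} = 2 T$
$S = - \frac{504}{5}$ ($S = \left(16 - 23\right) \left(7 \cdot 2 + \frac{-26 + 18}{-19 - 1}\right) = - 7 \left(14 - \frac{8}{-20}\right) = - 7 \left(14 - - \frac{2}{5}\right) = - 7 \left(14 + \frac{2}{5}\right) = \left(-7\right) \frac{72}{5} = - \frac{504}{5} \approx -100.8$)
$K{\left(V \right)} = 2 V$
$K{\left(t{\left(-4,-4 \right)} \right)} S = 2 \left(-4\right) \left(- \frac{504}{5}\right) = \left(-8\right) \left(- \frac{504}{5}\right) = \frac{4032}{5}$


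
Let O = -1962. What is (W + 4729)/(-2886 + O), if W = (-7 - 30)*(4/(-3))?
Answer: -14335/14544 ≈ -0.98563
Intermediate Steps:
W = 148/3 (W = -148*(-1)/3 = -37*(-4/3) = 148/3 ≈ 49.333)
(W + 4729)/(-2886 + O) = (148/3 + 4729)/(-2886 - 1962) = (14335/3)/(-4848) = (14335/3)*(-1/4848) = -14335/14544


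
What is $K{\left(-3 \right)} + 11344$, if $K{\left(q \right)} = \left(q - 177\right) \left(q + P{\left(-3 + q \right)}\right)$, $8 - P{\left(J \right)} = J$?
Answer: $9364$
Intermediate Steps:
$P{\left(J \right)} = 8 - J$
$K{\left(q \right)} = -1947 + 11 q$ ($K{\left(q \right)} = \left(q - 177\right) \left(q - \left(-11 + q\right)\right) = \left(-177 + q\right) \left(q + \left(8 - \left(-3 + q\right)\right)\right) = \left(-177 + q\right) \left(q - \left(-11 + q\right)\right) = \left(-177 + q\right) 11 = -1947 + 11 q$)
$K{\left(-3 \right)} + 11344 = \left(-1947 + 11 \left(-3\right)\right) + 11344 = \left(-1947 - 33\right) + 11344 = -1980 + 11344 = 9364$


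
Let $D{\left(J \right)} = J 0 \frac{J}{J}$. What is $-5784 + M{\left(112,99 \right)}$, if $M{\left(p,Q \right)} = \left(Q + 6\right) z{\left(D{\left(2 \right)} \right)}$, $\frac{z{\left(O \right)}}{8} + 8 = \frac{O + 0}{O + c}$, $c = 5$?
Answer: $-12504$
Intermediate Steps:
$D{\left(J \right)} = 0$ ($D{\left(J \right)} = 0 \cdot 1 = 0$)
$z{\left(O \right)} = -64 + \frac{8 O}{5 + O}$ ($z{\left(O \right)} = -64 + 8 \frac{O + 0}{O + 5} = -64 + 8 \frac{O}{5 + O} = -64 + \frac{8 O}{5 + O}$)
$M{\left(p,Q \right)} = -384 - 64 Q$ ($M{\left(p,Q \right)} = \left(Q + 6\right) \frac{8 \left(-40 - 0\right)}{5 + 0} = \left(6 + Q\right) \frac{8 \left(-40 + 0\right)}{5} = \left(6 + Q\right) 8 \cdot \frac{1}{5} \left(-40\right) = \left(6 + Q\right) \left(-64\right) = -384 - 64 Q$)
$-5784 + M{\left(112,99 \right)} = -5784 - 6720 = -12504$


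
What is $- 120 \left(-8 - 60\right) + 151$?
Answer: $8311$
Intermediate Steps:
$- 120 \left(-8 - 60\right) + 151 = \left(-120\right) \left(-68\right) + 151 = 8160 + 151 = 8311$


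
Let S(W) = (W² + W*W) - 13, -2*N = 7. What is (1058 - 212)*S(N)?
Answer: 9729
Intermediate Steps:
N = -7/2 (N = -½*7 = -7/2 ≈ -3.5000)
S(W) = -13 + 2*W² (S(W) = (W² + W²) - 13 = 2*W² - 13 = -13 + 2*W²)
(1058 - 212)*S(N) = (1058 - 212)*(-13 + 2*(-7/2)²) = 846*(-13 + 2*(49/4)) = 846*(-13 + 49/2) = 846*(23/2) = 9729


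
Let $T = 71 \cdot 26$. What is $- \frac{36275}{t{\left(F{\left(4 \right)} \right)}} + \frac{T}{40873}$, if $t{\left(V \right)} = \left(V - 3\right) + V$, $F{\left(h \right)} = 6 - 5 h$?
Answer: $\frac{1482725301}{1267063} \approx 1170.2$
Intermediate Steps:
$t{\left(V \right)} = -3 + 2 V$ ($t{\left(V \right)} = \left(-3 + V\right) + V = -3 + 2 V$)
$T = 1846$
$- \frac{36275}{t{\left(F{\left(4 \right)} \right)}} + \frac{T}{40873} = - \frac{36275}{-3 + 2 \left(6 - 20\right)} + \frac{1846}{40873} = - \frac{36275}{-3 + 2 \left(6 - 20\right)} + 1846 \cdot \frac{1}{40873} = - \frac{36275}{-3 + 2 \left(-14\right)} + \frac{1846}{40873} = - \frac{36275}{-3 - 28} + \frac{1846}{40873} = - \frac{36275}{-31} + \frac{1846}{40873} = \left(-36275\right) \left(- \frac{1}{31}\right) + \frac{1846}{40873} = \frac{36275}{31} + \frac{1846}{40873} = \frac{1482725301}{1267063}$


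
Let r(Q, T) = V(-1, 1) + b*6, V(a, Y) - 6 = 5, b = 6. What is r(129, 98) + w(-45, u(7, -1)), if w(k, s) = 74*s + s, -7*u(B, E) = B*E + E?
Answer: 929/7 ≈ 132.71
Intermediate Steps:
V(a, Y) = 11 (V(a, Y) = 6 + 5 = 11)
r(Q, T) = 47 (r(Q, T) = 11 + 6*6 = 11 + 36 = 47)
u(B, E) = -E/7 - B*E/7 (u(B, E) = -(B*E + E)/7 = -(E + B*E)/7 = -E/7 - B*E/7)
w(k, s) = 75*s
r(129, 98) + w(-45, u(7, -1)) = 47 + 75*(-1/7*(-1)*(1 + 7)) = 47 + 75*(-1/7*(-1)*8) = 47 + 75*(8/7) = 47 + 600/7 = 929/7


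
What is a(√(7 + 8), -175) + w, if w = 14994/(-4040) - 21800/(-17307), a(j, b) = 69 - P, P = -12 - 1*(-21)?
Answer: 2011893821/34960140 ≈ 57.548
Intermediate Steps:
P = 9 (P = -12 + 21 = 9)
a(j, b) = 60 (a(j, b) = 69 - 1*9 = 69 - 9 = 60)
w = -85714579/34960140 (w = 14994*(-1/4040) - 21800*(-1/17307) = -7497/2020 + 21800/17307 = -85714579/34960140 ≈ -2.4518)
a(√(7 + 8), -175) + w = 60 - 85714579/34960140 = 2011893821/34960140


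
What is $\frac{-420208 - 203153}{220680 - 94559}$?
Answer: $- \frac{623361}{126121} \approx -4.9426$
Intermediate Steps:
$\frac{-420208 - 203153}{220680 - 94559} = - \frac{623361}{126121}$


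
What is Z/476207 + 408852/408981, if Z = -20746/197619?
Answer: 12825350670369830/12829400123308491 ≈ 0.99968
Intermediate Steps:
Z = -20746/197619 (Z = -20746*1/197619 = -20746/197619 ≈ -0.10498)
Z/476207 + 408852/408981 = -20746/197619/476207 + 408852/408981 = -20746/197619*1/476207 + 408852*(1/408981) = -20746/94107551133 + 136284/136327 = 12825350670369830/12829400123308491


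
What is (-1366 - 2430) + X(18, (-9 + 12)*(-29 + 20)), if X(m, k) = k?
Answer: -3823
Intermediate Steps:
(-1366 - 2430) + X(18, (-9 + 12)*(-29 + 20)) = (-1366 - 2430) + (-9 + 12)*(-29 + 20) = -3796 + 3*(-9) = -3796 - 27 = -3823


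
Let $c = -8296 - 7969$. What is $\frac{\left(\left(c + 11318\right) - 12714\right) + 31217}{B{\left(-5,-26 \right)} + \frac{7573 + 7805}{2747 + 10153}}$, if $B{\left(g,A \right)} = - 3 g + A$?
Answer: $- \frac{29145400}{21087} \approx -1382.2$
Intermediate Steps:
$c = -16265$
$B{\left(g,A \right)} = A - 3 g$
$\frac{\left(\left(c + 11318\right) - 12714\right) + 31217}{B{\left(-5,-26 \right)} + \frac{7573 + 7805}{2747 + 10153}} = \frac{\left(\left(-16265 + 11318\right) - 12714\right) + 31217}{\left(-26 - -15\right) + \frac{7573 + 7805}{2747 + 10153}} = \frac{\left(-4947 - 12714\right) + 31217}{\left(-26 + 15\right) + \frac{15378}{12900}} = \frac{-17661 + 31217}{-11 + 15378 \cdot \frac{1}{12900}} = \frac{13556}{-11 + \frac{2563}{2150}} = \frac{13556}{- \frac{21087}{2150}} = 13556 \left(- \frac{2150}{21087}\right) = - \frac{29145400}{21087}$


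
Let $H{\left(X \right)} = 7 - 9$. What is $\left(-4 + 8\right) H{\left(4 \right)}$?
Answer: $-8$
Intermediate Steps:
$H{\left(X \right)} = -2$ ($H{\left(X \right)} = 7 - 9 = -2$)
$\left(-4 + 8\right) H{\left(4 \right)} = \left(-4 + 8\right) \left(-2\right) = 4 \left(-2\right) = -8$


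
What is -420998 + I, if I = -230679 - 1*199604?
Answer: -851281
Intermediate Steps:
I = -430283 (I = -230679 - 199604 = -430283)
-420998 + I = -420998 - 430283 = -851281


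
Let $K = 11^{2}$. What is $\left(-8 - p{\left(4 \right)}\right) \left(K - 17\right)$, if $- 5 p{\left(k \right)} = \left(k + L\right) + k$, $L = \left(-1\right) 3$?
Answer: $-728$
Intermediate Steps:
$K = 121$
$L = -3$
$p{\left(k \right)} = \frac{3}{5} - \frac{2 k}{5}$ ($p{\left(k \right)} = - \frac{\left(k - 3\right) + k}{5} = - \frac{\left(-3 + k\right) + k}{5} = - \frac{-3 + 2 k}{5} = \frac{3}{5} - \frac{2 k}{5}$)
$\left(-8 - p{\left(4 \right)}\right) \left(K - 17\right) = \left(-8 - \left(\frac{3}{5} - \frac{8}{5}\right)\right) \left(121 - 17\right) = \left(-8 - \left(\frac{3}{5} - \frac{8}{5}\right)\right) 104 = \left(-8 - -1\right) 104 = \left(-8 + 1\right) 104 = \left(-7\right) 104 = -728$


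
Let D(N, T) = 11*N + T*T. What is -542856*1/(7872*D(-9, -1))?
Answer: 22619/32144 ≈ 0.70368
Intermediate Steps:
D(N, T) = T**2 + 11*N (D(N, T) = 11*N + T**2 = T**2 + 11*N)
-542856*1/(7872*D(-9, -1)) = -542856*1/(7872*((-1)**2 + 11*(-9))) = -542856*1/(7872*(1 - 99)) = -542856/(-98*82*96) = -542856/((-8036*96)) = -542856/(-771456) = -542856*(-1/771456) = 22619/32144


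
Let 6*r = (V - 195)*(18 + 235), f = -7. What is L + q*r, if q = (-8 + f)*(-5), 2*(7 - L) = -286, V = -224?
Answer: -2649875/2 ≈ -1.3249e+6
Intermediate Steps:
L = 150 (L = 7 - 1/2*(-286) = 7 + 143 = 150)
r = -106007/6 (r = ((-224 - 195)*(18 + 235))/6 = (-419*253)/6 = (1/6)*(-106007) = -106007/6 ≈ -17668.)
q = 75 (q = (-8 - 7)*(-5) = -15*(-5) = 75)
L + q*r = 150 + 75*(-106007/6) = 150 - 2650175/2 = -2649875/2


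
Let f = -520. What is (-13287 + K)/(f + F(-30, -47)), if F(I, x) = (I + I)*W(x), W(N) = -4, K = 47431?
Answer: -4268/35 ≈ -121.94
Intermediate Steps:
F(I, x) = -8*I (F(I, x) = (I + I)*(-4) = (2*I)*(-4) = -8*I)
(-13287 + K)/(f + F(-30, -47)) = (-13287 + 47431)/(-520 - 8*(-30)) = 34144/(-520 + 240) = 34144/(-280) = 34144*(-1/280) = -4268/35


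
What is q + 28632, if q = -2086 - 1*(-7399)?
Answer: 33945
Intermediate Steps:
q = 5313 (q = -2086 + 7399 = 5313)
q + 28632 = 5313 + 28632 = 33945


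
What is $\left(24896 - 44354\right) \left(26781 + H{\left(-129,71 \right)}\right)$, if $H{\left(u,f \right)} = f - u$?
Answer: $-524996298$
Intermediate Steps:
$\left(24896 - 44354\right) \left(26781 + H{\left(-129,71 \right)}\right) = \left(24896 - 44354\right) \left(26781 + \left(71 - -129\right)\right) = - 19458 \left(26781 + \left(71 + 129\right)\right) = - 19458 \left(26781 + 200\right) = \left(-19458\right) 26981 = -524996298$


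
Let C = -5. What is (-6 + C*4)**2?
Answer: 676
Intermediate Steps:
(-6 + C*4)**2 = (-6 - 5*4)**2 = (-6 - 20)**2 = (-26)**2 = 676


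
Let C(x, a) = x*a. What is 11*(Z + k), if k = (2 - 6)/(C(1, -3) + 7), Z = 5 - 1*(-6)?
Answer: 110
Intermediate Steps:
Z = 11 (Z = 5 + 6 = 11)
C(x, a) = a*x
k = -1 (k = (2 - 6)/(-3*1 + 7) = -4/(-3 + 7) = -4/4 = -4*¼ = -1)
11*(Z + k) = 11*(11 - 1) = 11*10 = 110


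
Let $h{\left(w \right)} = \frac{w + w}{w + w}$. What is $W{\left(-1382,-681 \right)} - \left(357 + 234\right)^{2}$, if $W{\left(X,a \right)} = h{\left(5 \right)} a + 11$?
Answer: $-349951$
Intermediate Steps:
$h{\left(w \right)} = 1$ ($h{\left(w \right)} = \frac{2 w}{2 w} = 2 w \frac{1}{2 w} = 1$)
$W{\left(X,a \right)} = 11 + a$ ($W{\left(X,a \right)} = 1 a + 11 = a + 11 = 11 + a$)
$W{\left(-1382,-681 \right)} - \left(357 + 234\right)^{2} = \left(11 - 681\right) - \left(357 + 234\right)^{2} = -670 - 591^{2} = -670 - 349281 = -349951$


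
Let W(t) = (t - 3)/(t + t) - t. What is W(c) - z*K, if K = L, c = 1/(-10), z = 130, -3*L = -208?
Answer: -134966/15 ≈ -8997.7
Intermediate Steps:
L = 208/3 (L = -⅓*(-208) = 208/3 ≈ 69.333)
c = -⅒ ≈ -0.10000
K = 208/3 ≈ 69.333
W(t) = -t + (-3 + t)/(2*t) (W(t) = (-3 + t)/((2*t)) - t = (-3 + t)*(1/(2*t)) - t = (-3 + t)/(2*t) - t = -t + (-3 + t)/(2*t))
W(c) - z*K = (½ - 1*(-⅒) - 3/(2*(-⅒))) - 130*208/3 = (½ + ⅒ - 3/2*(-10)) - 1*27040/3 = (½ + ⅒ + 15) - 27040/3 = 78/5 - 27040/3 = -134966/15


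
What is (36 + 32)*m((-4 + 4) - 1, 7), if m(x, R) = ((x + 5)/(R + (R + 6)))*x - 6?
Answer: -2108/5 ≈ -421.60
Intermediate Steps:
m(x, R) = -6 + x*(5 + x)/(6 + 2*R) (m(x, R) = ((5 + x)/(R + (6 + R)))*x - 6 = ((5 + x)/(6 + 2*R))*x - 6 = x*(5 + x)/(6 + 2*R) - 6 = -6 + x*(5 + x)/(6 + 2*R))
(36 + 32)*m((-4 + 4) - 1, 7) = (36 + 32)*((-36 + ((-4 + 4) - 1)² - 12*7 + 5*((-4 + 4) - 1))/(2*(3 + 7))) = 68*((½)*(-36 + (0 - 1)² - 84 + 5*(0 - 1))/10) = 68*((½)*(⅒)*(-36 + (-1)² - 84 + 5*(-1))) = 68*((½)*(⅒)*(-36 + 1 - 84 - 5)) = 68*((½)*(⅒)*(-124)) = 68*(-31/5) = -2108/5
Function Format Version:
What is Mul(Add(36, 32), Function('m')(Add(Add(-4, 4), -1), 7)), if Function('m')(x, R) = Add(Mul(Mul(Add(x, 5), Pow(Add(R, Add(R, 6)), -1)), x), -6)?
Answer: Rational(-2108, 5) ≈ -421.60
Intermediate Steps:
Function('m')(x, R) = Add(-6, Mul(x, Pow(Add(6, Mul(2, R)), -1), Add(5, x))) (Function('m')(x, R) = Add(Mul(Mul(Add(5, x), Pow(Add(R, Add(6, R)), -1)), x), -6) = Add(Mul(Mul(Add(5, x), Pow(Add(6, Mul(2, R)), -1)), x), -6) = Add(Mul(Mul(Pow(Add(6, Mul(2, R)), -1), Add(5, x)), x), -6) = Add(Mul(x, Pow(Add(6, Mul(2, R)), -1), Add(5, x)), -6) = Add(-6, Mul(x, Pow(Add(6, Mul(2, R)), -1), Add(5, x))))
Mul(Add(36, 32), Function('m')(Add(Add(-4, 4), -1), 7)) = Mul(Add(36, 32), Mul(Rational(1, 2), Pow(Add(3, 7), -1), Add(-36, Pow(Add(Add(-4, 4), -1), 2), Mul(-12, 7), Mul(5, Add(Add(-4, 4), -1))))) = Mul(68, Mul(Rational(1, 2), Pow(10, -1), Add(-36, Pow(Add(0, -1), 2), -84, Mul(5, Add(0, -1))))) = Mul(68, Mul(Rational(1, 2), Rational(1, 10), Add(-36, Pow(-1, 2), -84, Mul(5, -1)))) = Mul(68, Mul(Rational(1, 2), Rational(1, 10), Add(-36, 1, -84, -5))) = Mul(68, Mul(Rational(1, 2), Rational(1, 10), -124)) = Mul(68, Rational(-31, 5)) = Rational(-2108, 5)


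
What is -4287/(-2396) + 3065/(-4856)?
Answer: 3368483/2908744 ≈ 1.1581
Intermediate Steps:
-4287/(-2396) + 3065/(-4856) = -4287*(-1/2396) + 3065*(-1/4856) = 4287/2396 - 3065/4856 = 3368483/2908744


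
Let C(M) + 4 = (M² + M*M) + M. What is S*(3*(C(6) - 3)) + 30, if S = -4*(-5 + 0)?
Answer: 4290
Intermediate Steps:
C(M) = -4 + M + 2*M² (C(M) = -4 + ((M² + M*M) + M) = -4 + ((M² + M²) + M) = -4 + (2*M² + M) = -4 + (M + 2*M²) = -4 + M + 2*M²)
S = 20 (S = -4*(-5) = 20)
S*(3*(C(6) - 3)) + 30 = 20*(3*((-4 + 6 + 2*6²) - 3)) + 30 = 20*(3*((-4 + 6 + 2*36) - 3)) + 30 = 20*(3*((-4 + 6 + 72) - 3)) + 30 = 20*(3*(74 - 3)) + 30 = 20*(3*71) + 30 = 20*213 + 30 = 4260 + 30 = 4290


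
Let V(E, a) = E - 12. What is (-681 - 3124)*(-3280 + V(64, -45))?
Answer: 12282540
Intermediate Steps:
V(E, a) = -12 + E
(-681 - 3124)*(-3280 + V(64, -45)) = (-681 - 3124)*(-3280 + (-12 + 64)) = -3805*(-3280 + 52) = -3805*(-3228) = 12282540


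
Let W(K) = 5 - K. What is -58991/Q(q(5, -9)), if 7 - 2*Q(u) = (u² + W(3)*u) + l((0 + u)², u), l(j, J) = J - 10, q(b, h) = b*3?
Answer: 117982/253 ≈ 466.33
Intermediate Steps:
q(b, h) = 3*b
l(j, J) = -10 + J
Q(u) = 17/2 - 3*u/2 - u²/2 (Q(u) = 7/2 - ((u² + (5 - 1*3)*u) + (-10 + u))/2 = 7/2 - ((u² + (5 - 3)*u) + (-10 + u))/2 = 7/2 - ((u² + 2*u) + (-10 + u))/2 = 7/2 - (-10 + u² + 3*u)/2 = 7/2 + (5 - 3*u/2 - u²/2) = 17/2 - 3*u/2 - u²/2)
-58991/Q(q(5, -9)) = -58991/(17/2 - 9*5/2 - (3*5)²/2) = -58991/(17/2 - 3/2*15 - ½*15²) = -58991/(17/2 - 45/2 - ½*225) = -58991/(17/2 - 45/2 - 225/2) = -58991/(-253/2) = -58991*(-2/253) = 117982/253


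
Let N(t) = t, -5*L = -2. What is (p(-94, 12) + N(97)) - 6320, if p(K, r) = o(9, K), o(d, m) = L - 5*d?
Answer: -31338/5 ≈ -6267.6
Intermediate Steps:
L = 2/5 (L = -1/5*(-2) = 2/5 ≈ 0.40000)
o(d, m) = 2/5 - 5*d
p(K, r) = -223/5 (p(K, r) = 2/5 - 5*9 = 2/5 - 45 = -223/5)
(p(-94, 12) + N(97)) - 6320 = (-223/5 + 97) - 6320 = 262/5 - 6320 = -31338/5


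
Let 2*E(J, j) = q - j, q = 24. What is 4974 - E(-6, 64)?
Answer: 4994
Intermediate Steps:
E(J, j) = 12 - j/2 (E(J, j) = (24 - j)/2 = 12 - j/2)
4974 - E(-6, 64) = 4974 - (12 - ½*64) = 4974 - (12 - 32) = 4974 - 1*(-20) = 4974 + 20 = 4994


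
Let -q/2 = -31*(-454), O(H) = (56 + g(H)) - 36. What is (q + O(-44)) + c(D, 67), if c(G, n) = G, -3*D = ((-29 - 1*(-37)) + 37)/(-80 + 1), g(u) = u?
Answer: -2225573/79 ≈ -28172.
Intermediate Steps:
D = 15/79 (D = -((-29 - 1*(-37)) + 37)/(3*(-80 + 1)) = -((-29 + 37) + 37)/(3*(-79)) = -(8 + 37)*(-1)/(3*79) = -15*(-1)/79 = -⅓*(-45/79) = 15/79 ≈ 0.18987)
O(H) = 20 + H (O(H) = (56 + H) - 36 = 20 + H)
q = -28148 (q = -(-62)*(-454) = -2*14074 = -28148)
(q + O(-44)) + c(D, 67) = (-28148 + (20 - 44)) + 15/79 = (-28148 - 24) + 15/79 = -28172 + 15/79 = -2225573/79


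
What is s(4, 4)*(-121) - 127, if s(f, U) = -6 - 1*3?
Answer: 962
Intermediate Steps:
s(f, U) = -9 (s(f, U) = -6 - 3 = -9)
s(4, 4)*(-121) - 127 = -9*(-121) - 127 = 1089 - 127 = 962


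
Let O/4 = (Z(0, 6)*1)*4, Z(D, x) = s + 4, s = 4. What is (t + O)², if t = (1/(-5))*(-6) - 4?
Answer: 391876/25 ≈ 15675.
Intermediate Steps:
Z(D, x) = 8 (Z(D, x) = 4 + 4 = 8)
t = -14/5 (t = (1*(-⅕))*(-6) - 4 = -⅕*(-6) - 4 = 6/5 - 4 = -14/5 ≈ -2.8000)
O = 128 (O = 4*((8*1)*4) = 4*(8*4) = 4*32 = 128)
(t + O)² = (-14/5 + 128)² = (626/5)² = 391876/25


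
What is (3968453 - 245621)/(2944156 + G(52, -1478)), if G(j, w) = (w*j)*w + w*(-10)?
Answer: 465354/14569013 ≈ 0.031941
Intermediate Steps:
G(j, w) = -10*w + j*w² (G(j, w) = (j*w)*w - 10*w = j*w² - 10*w = -10*w + j*w²)
(3968453 - 245621)/(2944156 + G(52, -1478)) = (3968453 - 245621)/(2944156 - 1478*(-10 + 52*(-1478))) = 3722832/(2944156 - 1478*(-10 - 76856)) = 3722832/(2944156 - 1478*(-76866)) = 3722832/(2944156 + 113607948) = 3722832/116552104 = 3722832*(1/116552104) = 465354/14569013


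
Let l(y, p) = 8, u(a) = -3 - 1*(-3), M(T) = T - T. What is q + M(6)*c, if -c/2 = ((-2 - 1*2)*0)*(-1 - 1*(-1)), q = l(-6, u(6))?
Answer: 8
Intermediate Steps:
M(T) = 0
u(a) = 0 (u(a) = -3 + 3 = 0)
q = 8
c = 0 (c = -2*(-2 - 1*2)*0*(-1 - 1*(-1)) = -2*(-2 - 2)*0*(-1 + 1) = -2*(-4*0)*0 = -0*0 = -2*0 = 0)
q + M(6)*c = 8 + 0*0 = 8 + 0 = 8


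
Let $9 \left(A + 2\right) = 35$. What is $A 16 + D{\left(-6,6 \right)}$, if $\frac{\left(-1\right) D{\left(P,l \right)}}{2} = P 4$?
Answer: $\frac{704}{9} \approx 78.222$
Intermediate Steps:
$D{\left(P,l \right)} = - 8 P$ ($D{\left(P,l \right)} = - 2 P 4 = - 2 \cdot 4 P = - 8 P$)
$A = \frac{17}{9}$ ($A = -2 + \frac{1}{9} \cdot 35 = -2 + \frac{35}{9} = \frac{17}{9} \approx 1.8889$)
$A 16 + D{\left(-6,6 \right)} = \frac{17}{9} \cdot 16 - -48 = \frac{272}{9} + 48 = \frac{704}{9}$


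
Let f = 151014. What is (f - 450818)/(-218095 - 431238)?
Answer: 299804/649333 ≈ 0.46171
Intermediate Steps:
(f - 450818)/(-218095 - 431238) = (151014 - 450818)/(-218095 - 431238) = -299804/(-649333) = -299804*(-1/649333) = 299804/649333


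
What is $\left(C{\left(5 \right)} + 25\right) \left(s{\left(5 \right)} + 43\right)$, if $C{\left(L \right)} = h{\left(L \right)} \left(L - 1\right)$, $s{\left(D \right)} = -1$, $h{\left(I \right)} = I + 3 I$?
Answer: $4410$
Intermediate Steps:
$h{\left(I \right)} = 4 I$
$C{\left(L \right)} = 4 L \left(-1 + L\right)$ ($C{\left(L \right)} = 4 L \left(L - 1\right) = 4 L \left(-1 + L\right)$)
$\left(C{\left(5 \right)} + 25\right) \left(s{\left(5 \right)} + 43\right) = \left(4 \cdot 5 \left(-1 + 5\right) + 25\right) \left(-1 + 43\right) = \left(4 \cdot 5 \cdot 4 + 25\right) 42 = \left(80 + 25\right) 42 = 105 \cdot 42 = 4410$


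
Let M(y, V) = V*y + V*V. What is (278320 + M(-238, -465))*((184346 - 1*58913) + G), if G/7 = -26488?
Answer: -36302611345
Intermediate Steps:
G = -185416 (G = 7*(-26488) = -185416)
M(y, V) = V**2 + V*y (M(y, V) = V*y + V**2 = V**2 + V*y)
(278320 + M(-238, -465))*((184346 - 1*58913) + G) = (278320 - 465*(-465 - 238))*((184346 - 1*58913) - 185416) = (278320 - 465*(-703))*((184346 - 58913) - 185416) = (278320 + 326895)*(125433 - 185416) = 605215*(-59983) = -36302611345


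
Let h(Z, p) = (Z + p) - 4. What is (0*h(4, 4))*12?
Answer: 0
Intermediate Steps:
h(Z, p) = -4 + Z + p
(0*h(4, 4))*12 = (0*(-4 + 4 + 4))*12 = (0*4)*12 = 0*12 = 0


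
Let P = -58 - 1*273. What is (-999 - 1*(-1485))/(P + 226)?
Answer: -162/35 ≈ -4.6286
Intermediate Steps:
P = -331 (P = -58 - 273 = -331)
(-999 - 1*(-1485))/(P + 226) = (-999 - 1*(-1485))/(-331 + 226) = (-999 + 1485)/(-105) = 486*(-1/105) = -162/35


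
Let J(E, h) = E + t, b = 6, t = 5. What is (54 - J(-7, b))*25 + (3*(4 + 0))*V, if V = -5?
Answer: 1340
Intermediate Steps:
J(E, h) = 5 + E (J(E, h) = E + 5 = 5 + E)
(54 - J(-7, b))*25 + (3*(4 + 0))*V = (54 - (5 - 7))*25 + (3*(4 + 0))*(-5) = (54 - 1*(-2))*25 + (3*4)*(-5) = (54 + 2)*25 + 12*(-5) = 56*25 - 60 = 1400 - 60 = 1340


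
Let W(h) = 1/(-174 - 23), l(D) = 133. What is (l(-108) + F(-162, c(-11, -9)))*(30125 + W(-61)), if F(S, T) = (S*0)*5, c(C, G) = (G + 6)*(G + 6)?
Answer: 789304992/197 ≈ 4.0066e+6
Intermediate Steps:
c(C, G) = (6 + G)² (c(C, G) = (6 + G)*(6 + G) = (6 + G)²)
F(S, T) = 0 (F(S, T) = 0*5 = 0)
W(h) = -1/197 (W(h) = 1/(-197) = -1/197)
(l(-108) + F(-162, c(-11, -9)))*(30125 + W(-61)) = (133 + 0)*(30125 - 1/197) = 133*(5934624/197) = 789304992/197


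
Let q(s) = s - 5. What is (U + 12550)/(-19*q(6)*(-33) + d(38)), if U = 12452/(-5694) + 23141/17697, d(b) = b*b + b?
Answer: 5696097805/957283821 ≈ 5.9503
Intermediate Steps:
q(s) = -5 + s
d(b) = b + b² (d(b) = b² + b = b + b²)
U = -14766365/16794453 (U = 12452*(-1/5694) + 23141*(1/17697) = -6226/2847 + 23141/17697 = -14766365/16794453 ≈ -0.87924)
(U + 12550)/(-19*q(6)*(-33) + d(38)) = (-14766365/16794453 + 12550)/(-19*(-5 + 6)*(-33) + 38*(1 + 38)) = 210755618785/(16794453*(-19*1*(-33) + 38*39)) = 210755618785/(16794453*(-19*(-33) + 1482)) = 210755618785/(16794453*(627 + 1482)) = (210755618785/16794453)/2109 = (210755618785/16794453)*(1/2109) = 5696097805/957283821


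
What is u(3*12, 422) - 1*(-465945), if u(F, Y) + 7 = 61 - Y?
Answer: 465577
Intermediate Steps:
u(F, Y) = 54 - Y (u(F, Y) = -7 + (61 - Y) = 54 - Y)
u(3*12, 422) - 1*(-465945) = (54 - 1*422) - 1*(-465945) = (54 - 422) + 465945 = -368 + 465945 = 465577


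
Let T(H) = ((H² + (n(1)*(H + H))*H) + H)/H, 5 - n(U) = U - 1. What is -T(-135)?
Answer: 1484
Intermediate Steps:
n(U) = 6 - U (n(U) = 5 - (U - 1) = 5 - (-1 + U) = 5 + (1 - U) = 6 - U)
T(H) = (H + 11*H²)/H (T(H) = ((H² + ((6 - 1*1)*(H + H))*H) + H)/H = ((H² + ((6 - 1)*(2*H))*H) + H)/H = ((H² + (5*(2*H))*H) + H)/H = ((H² + (10*H)*H) + H)/H = ((H² + 10*H²) + H)/H = (11*H² + H)/H = (H + 11*H²)/H)
-T(-135) = -(1 + 11*(-135)) = -(1 - 1485) = -1*(-1484) = 1484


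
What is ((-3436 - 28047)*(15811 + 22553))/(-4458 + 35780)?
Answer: -603906906/15661 ≈ -38561.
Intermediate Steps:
((-3436 - 28047)*(15811 + 22553))/(-4458 + 35780) = -31483*38364/31322 = -1207813812*1/31322 = -603906906/15661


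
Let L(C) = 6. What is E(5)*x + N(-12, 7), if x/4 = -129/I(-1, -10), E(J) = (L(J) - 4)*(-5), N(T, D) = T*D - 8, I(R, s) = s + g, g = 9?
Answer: -5252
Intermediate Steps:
I(R, s) = 9 + s (I(R, s) = s + 9 = 9 + s)
N(T, D) = -8 + D*T (N(T, D) = D*T - 8 = -8 + D*T)
E(J) = -10 (E(J) = (6 - 4)*(-5) = 2*(-5) = -10)
x = 516 (x = 4*(-129/(9 - 10)) = 4*(-129/(-1)) = 4*(-129*(-1)) = 4*129 = 516)
E(5)*x + N(-12, 7) = -10*516 + (-8 + 7*(-12)) = -5160 + (-8 - 84) = -5160 - 92 = -5252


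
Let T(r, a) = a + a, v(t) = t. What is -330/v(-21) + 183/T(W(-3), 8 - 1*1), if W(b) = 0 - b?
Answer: 403/14 ≈ 28.786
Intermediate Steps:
W(b) = -b
T(r, a) = 2*a
-330/v(-21) + 183/T(W(-3), 8 - 1*1) = -330/(-21) + 183/((2*(8 - 1*1))) = -330*(-1/21) + 183/((2*(8 - 1))) = 110/7 + 183/((2*7)) = 110/7 + 183/14 = 403/14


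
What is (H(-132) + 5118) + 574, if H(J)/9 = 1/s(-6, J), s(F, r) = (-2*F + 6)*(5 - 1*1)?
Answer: 45537/8 ≈ 5692.1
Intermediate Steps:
s(F, r) = 24 - 8*F (s(F, r) = (6 - 2*F)*(5 - 1) = (6 - 2*F)*4 = 24 - 8*F)
H(J) = 1/8 (H(J) = 9/(24 - 8*(-6)) = 9/(24 + 48) = 9/72 = 9*(1/72) = 1/8)
(H(-132) + 5118) + 574 = (1/8 + 5118) + 574 = 40945/8 + 574 = 45537/8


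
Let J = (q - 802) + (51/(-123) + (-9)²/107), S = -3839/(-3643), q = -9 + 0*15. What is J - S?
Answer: -12972642958/15981841 ≈ -811.71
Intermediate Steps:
q = -9 (q = -9 + 0 = -9)
S = 3839/3643 (S = -3839*(-1/3643) = 3839/3643 ≈ 1.0538)
J = -3556355/4387 (J = (-9 - 802) + (51/(-123) + (-9)²/107) = -811 + (51*(-1/123) + 81*(1/107)) = -811 + (-17/41 + 81/107) = -811 + 1502/4387 = -3556355/4387 ≈ -810.66)
J - S = -3556355/4387 - 1*3839/3643 = -3556355/4387 - 3839/3643 = -12972642958/15981841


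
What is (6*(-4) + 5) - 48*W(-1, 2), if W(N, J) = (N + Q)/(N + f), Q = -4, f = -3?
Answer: -79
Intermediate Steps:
W(N, J) = (-4 + N)/(-3 + N) (W(N, J) = (N - 4)/(N - 3) = (-4 + N)/(-3 + N))
(6*(-4) + 5) - 48*W(-1, 2) = (6*(-4) + 5) - 48*(-4 - 1)/(-3 - 1) = (-24 + 5) - 48*(-5)/(-4) = -19 - (-12)*(-5) = -19 - 48*5/4 = -19 - 60 = -79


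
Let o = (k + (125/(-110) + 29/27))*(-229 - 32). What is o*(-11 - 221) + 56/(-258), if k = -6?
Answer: -173630720/473 ≈ -3.6708e+5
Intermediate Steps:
o = 104429/66 (o = (-6 + (125/(-110) + 29/27))*(-229 - 32) = (-6 + (125*(-1/110) + 29*(1/27)))*(-261) = (-6 + (-25/22 + 29/27))*(-261) = (-6 - 37/594)*(-261) = -3601/594*(-261) = 104429/66 ≈ 1582.3)
o*(-11 - 221) + 56/(-258) = 104429*(-11 - 221)/66 + 56/(-258) = (104429/66)*(-232) + 56*(-1/258) = -12113764/33 - 28/129 = -173630720/473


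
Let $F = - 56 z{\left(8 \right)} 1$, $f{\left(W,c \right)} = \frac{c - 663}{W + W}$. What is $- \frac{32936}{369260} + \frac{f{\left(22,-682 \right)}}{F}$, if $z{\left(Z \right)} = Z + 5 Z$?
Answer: $- \frac{849687973}{10918279680} \approx -0.077823$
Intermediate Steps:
$z{\left(Z \right)} = 6 Z$
$f{\left(W,c \right)} = \frac{-663 + c}{2 W}$
$F = -2688$ ($F = - 56 \cdot 6 \cdot 8 \cdot 1 = \left(-56\right) 48 \cdot 1 = \left(-2688\right) 1 = -2688$)
$- \frac{32936}{369260} + \frac{f{\left(22,-682 \right)}}{F} = - \frac{32936}{369260} + \frac{\frac{1}{2} \cdot \frac{1}{22} \left(-663 - 682\right)}{-2688} = \left(-32936\right) \frac{1}{369260} + \frac{1}{2} \cdot \frac{1}{22} \left(-1345\right) \left(- \frac{1}{2688}\right) = - \frac{8234}{92315} - - \frac{1345}{118272} = - \frac{8234}{92315} + \frac{1345}{118272} = - \frac{849687973}{10918279680}$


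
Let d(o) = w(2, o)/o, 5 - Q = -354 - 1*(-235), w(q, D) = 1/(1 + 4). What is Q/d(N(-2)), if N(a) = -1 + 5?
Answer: 2480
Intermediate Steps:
N(a) = 4
w(q, D) = ⅕ (w(q, D) = 1/5 = ⅕)
Q = 124 (Q = 5 - (-354 - 1*(-235)) = 5 - (-354 + 235) = 5 - 1*(-119) = 5 + 119 = 124)
d(o) = 1/(5*o)
Q/d(N(-2)) = 124/(((⅕)/4)) = 124/(((⅕)*(¼))) = 124/(1/20) = 124*20 = 2480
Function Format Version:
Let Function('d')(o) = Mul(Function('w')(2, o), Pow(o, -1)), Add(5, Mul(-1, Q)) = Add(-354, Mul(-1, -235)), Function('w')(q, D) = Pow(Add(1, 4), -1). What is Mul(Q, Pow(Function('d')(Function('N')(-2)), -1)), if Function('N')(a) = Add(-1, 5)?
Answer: 2480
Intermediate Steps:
Function('N')(a) = 4
Function('w')(q, D) = Rational(1, 5) (Function('w')(q, D) = Pow(5, -1) = Rational(1, 5))
Q = 124 (Q = Add(5, Mul(-1, Add(-354, Mul(-1, -235)))) = Add(5, Mul(-1, Add(-354, 235))) = Add(5, Mul(-1, -119)) = Add(5, 119) = 124)
Function('d')(o) = Mul(Rational(1, 5), Pow(o, -1))
Mul(Q, Pow(Function('d')(Function('N')(-2)), -1)) = Mul(124, Pow(Mul(Rational(1, 5), Pow(4, -1)), -1)) = Mul(124, Pow(Mul(Rational(1, 5), Rational(1, 4)), -1)) = Mul(124, Pow(Rational(1, 20), -1)) = Mul(124, 20) = 2480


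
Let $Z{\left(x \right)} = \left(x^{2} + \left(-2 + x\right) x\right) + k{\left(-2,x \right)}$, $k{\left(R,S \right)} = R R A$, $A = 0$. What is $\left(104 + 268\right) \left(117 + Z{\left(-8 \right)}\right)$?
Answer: $97092$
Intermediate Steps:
$k{\left(R,S \right)} = 0$ ($k{\left(R,S \right)} = R R 0 = R^{2} \cdot 0 = 0$)
$Z{\left(x \right)} = x^{2} + x \left(-2 + x\right)$ ($Z{\left(x \right)} = \left(x^{2} + \left(-2 + x\right) x\right) + 0 = \left(x^{2} + x \left(-2 + x\right)\right) + 0 = x^{2} + x \left(-2 + x\right)$)
$\left(104 + 268\right) \left(117 + Z{\left(-8 \right)}\right) = \left(104 + 268\right) \left(117 + 2 \left(-8\right) \left(-1 - 8\right)\right) = 372 \left(117 + 2 \left(-8\right) \left(-9\right)\right) = 372 \left(117 + 144\right) = 372 \cdot 261 = 97092$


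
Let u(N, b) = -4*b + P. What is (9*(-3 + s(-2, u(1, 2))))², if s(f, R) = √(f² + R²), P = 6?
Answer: 1377 - 972*√2 ≈ 2.3844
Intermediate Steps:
u(N, b) = 6 - 4*b (u(N, b) = -4*b + 6 = 6 - 4*b)
s(f, R) = √(R² + f²)
(9*(-3 + s(-2, u(1, 2))))² = (9*(-3 + √((6 - 4*2)² + (-2)²)))² = (9*(-3 + √((6 - 8)² + 4)))² = (9*(-3 + √((-2)² + 4)))² = (9*(-3 + √(4 + 4)))² = (9*(-3 + √8))² = (9*(-3 + 2*√2))² = (-27 + 18*√2)²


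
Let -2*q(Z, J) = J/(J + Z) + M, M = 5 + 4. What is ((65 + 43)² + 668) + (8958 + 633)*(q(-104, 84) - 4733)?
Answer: -227024447/5 ≈ -4.5405e+7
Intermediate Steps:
M = 9
q(Z, J) = -9/2 - J/(2*(J + Z)) (q(Z, J) = -(J/(J + Z) + 9)/2 = -(9 + J/(J + Z))/2 = -9/2 - J/(2*(J + Z)))
((65 + 43)² + 668) + (8958 + 633)*(q(-104, 84) - 4733) = ((65 + 43)² + 668) + (8958 + 633)*((-5*84 - 9/2*(-104))/(84 - 104) - 4733) = (108² + 668) + 9591*((-420 + 468)/(-20) - 4733) = (11664 + 668) + 9591*(-1/20*48 - 4733) = 12332 + 9591*(-12/5 - 4733) = 12332 + 9591*(-23677/5) = 12332 - 227086107/5 = -227024447/5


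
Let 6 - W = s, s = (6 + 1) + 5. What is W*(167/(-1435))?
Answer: 1002/1435 ≈ 0.69826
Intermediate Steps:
s = 12 (s = 7 + 5 = 12)
W = -6 (W = 6 - 1*12 = 6 - 12 = -6)
W*(167/(-1435)) = -1002/(-1435) = -1002*(-1)/1435 = -6*(-167/1435) = 1002/1435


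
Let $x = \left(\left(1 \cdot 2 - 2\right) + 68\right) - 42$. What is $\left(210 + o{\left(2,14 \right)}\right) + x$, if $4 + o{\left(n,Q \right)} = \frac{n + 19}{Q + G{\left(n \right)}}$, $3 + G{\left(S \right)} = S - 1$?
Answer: $\frac{935}{4} \approx 233.75$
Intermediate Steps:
$G{\left(S \right)} = -4 + S$ ($G{\left(S \right)} = -3 + \left(S - 1\right) = -3 + \left(-1 + S\right) = -4 + S$)
$o{\left(n,Q \right)} = -4 + \frac{19 + n}{-4 + Q + n}$ ($o{\left(n,Q \right)} = -4 + \frac{n + 19}{Q + \left(-4 + n\right)} = -4 + \frac{19 + n}{-4 + Q + n}$)
$x = 26$ ($x = \left(\left(2 - 2\right) + 68\right) - 42 = \left(0 + 68\right) - 42 = 68 - 42 = 26$)
$\left(210 + o{\left(2,14 \right)}\right) + x = \left(210 + \frac{35 - 56 - 6}{-4 + 14 + 2}\right) + 26 = \left(210 + \frac{35 - 56 - 6}{12}\right) + 26 = \left(210 + \frac{1}{12} \left(-27\right)\right) + 26 = \left(210 - \frac{9}{4}\right) + 26 = \frac{831}{4} + 26 = \frac{935}{4}$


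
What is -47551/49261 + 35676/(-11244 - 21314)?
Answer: -1652800447/801919819 ≈ -2.0611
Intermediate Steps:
-47551/49261 + 35676/(-11244 - 21314) = -47551*1/49261 + 35676/(-32558) = -47551/49261 + 35676*(-1/32558) = -47551/49261 - 17838/16279 = -1652800447/801919819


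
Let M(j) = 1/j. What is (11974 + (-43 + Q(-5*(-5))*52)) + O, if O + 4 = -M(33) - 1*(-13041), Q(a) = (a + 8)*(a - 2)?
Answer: 2126387/33 ≈ 64436.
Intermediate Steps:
Q(a) = (-2 + a)*(8 + a) (Q(a) = (8 + a)*(-2 + a) = (-2 + a)*(8 + a))
O = 430220/33 (O = -4 + (-1/33 - 1*(-13041)) = -4 + (-1*1/33 + 13041) = -4 + (-1/33 + 13041) = -4 + 430352/33 = 430220/33 ≈ 13037.)
(11974 + (-43 + Q(-5*(-5))*52)) + O = (11974 + (-43 + (-16 + (-5*(-5))**2 + 6*(-5*(-5)))*52)) + 430220/33 = (11974 + (-43 + (-16 + 25**2 + 6*25)*52)) + 430220/33 = (11974 + (-43 + (-16 + 625 + 150)*52)) + 430220/33 = (11974 + (-43 + 759*52)) + 430220/33 = (11974 + (-43 + 39468)) + 430220/33 = (11974 + 39425) + 430220/33 = 51399 + 430220/33 = 2126387/33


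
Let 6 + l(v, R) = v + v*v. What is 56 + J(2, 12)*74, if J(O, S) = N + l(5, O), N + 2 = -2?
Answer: 1536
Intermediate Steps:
l(v, R) = -6 + v + v² (l(v, R) = -6 + (v + v*v) = -6 + (v + v²) = -6 + v + v²)
N = -4 (N = -2 - 2 = -4)
J(O, S) = 20 (J(O, S) = -4 + (-6 + 5 + 5²) = -4 + (-6 + 5 + 25) = -4 + 24 = 20)
56 + J(2, 12)*74 = 56 + 20*74 = 56 + 1480 = 1536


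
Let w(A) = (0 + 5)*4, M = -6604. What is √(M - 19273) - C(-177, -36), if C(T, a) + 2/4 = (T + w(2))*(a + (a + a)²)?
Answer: 1616473/2 + I*√25877 ≈ 8.0824e+5 + 160.86*I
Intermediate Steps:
w(A) = 20 (w(A) = 5*4 = 20)
C(T, a) = -½ + (20 + T)*(a + 4*a²) (C(T, a) = -½ + (T + 20)*(a + (a + a)²) = -½ + (20 + T)*(a + (2*a)²) = -½ + (20 + T)*(a + 4*a²))
√(M - 19273) - C(-177, -36) = √(-6604 - 19273) - (-½ + 20*(-36) + 80*(-36)² - 177*(-36) + 4*(-177)*(-36)²) = √(-25877) - (-½ - 720 + 80*1296 + 6372 + 4*(-177)*1296) = I*√25877 - (-½ - 720 + 103680 + 6372 - 917568) = I*√25877 - 1*(-1616473/2) = I*√25877 + 1616473/2 = 1616473/2 + I*√25877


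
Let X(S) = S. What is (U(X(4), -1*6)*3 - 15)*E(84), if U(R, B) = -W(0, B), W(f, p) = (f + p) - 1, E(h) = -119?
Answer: -714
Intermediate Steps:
W(f, p) = -1 + f + p
U(R, B) = 1 - B (U(R, B) = -(-1 + 0 + B) = -(-1 + B) = 1 - B)
(U(X(4), -1*6)*3 - 15)*E(84) = ((1 - (-1)*6)*3 - 15)*(-119) = ((1 - 1*(-6))*3 - 15)*(-119) = ((1 + 6)*3 - 15)*(-119) = (7*3 - 15)*(-119) = (21 - 15)*(-119) = 6*(-119) = -714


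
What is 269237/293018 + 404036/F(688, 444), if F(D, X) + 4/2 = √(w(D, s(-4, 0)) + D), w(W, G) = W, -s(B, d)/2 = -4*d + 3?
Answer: 59287258615/100505174 + 404036*√86/343 ≈ 11514.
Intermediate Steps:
s(B, d) = -6 + 8*d (s(B, d) = -2*(-4*d + 3) = -2*(3 - 4*d) = -6 + 8*d)
F(D, X) = -2 + √2*√D (F(D, X) = -2 + √(D + D) = -2 + √(2*D) = -2 + √2*√D)
269237/293018 + 404036/F(688, 444) = 269237/293018 + 404036/(-2 + √2*√688) = 269237*(1/293018) + 404036/(-2 + √2*(4*√43)) = 269237/293018 + 404036/(-2 + 4*√86)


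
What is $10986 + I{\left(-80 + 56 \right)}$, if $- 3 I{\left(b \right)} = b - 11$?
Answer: $\frac{32993}{3} \approx 10998.0$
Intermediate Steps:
$I{\left(b \right)} = \frac{11}{3} - \frac{b}{3}$ ($I{\left(b \right)} = - \frac{b - 11}{3} = - \frac{-11 + b}{3} = \frac{11}{3} - \frac{b}{3}$)
$10986 + I{\left(-80 + 56 \right)} = 10986 - \left(- \frac{11}{3} + \frac{-80 + 56}{3}\right) = 10986 + \left(\frac{11}{3} - -8\right) = 10986 + \left(\frac{11}{3} + 8\right) = 10986 + \frac{35}{3} = \frac{32993}{3}$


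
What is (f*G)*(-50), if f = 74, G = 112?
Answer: -414400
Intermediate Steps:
(f*G)*(-50) = (74*112)*(-50) = 8288*(-50) = -414400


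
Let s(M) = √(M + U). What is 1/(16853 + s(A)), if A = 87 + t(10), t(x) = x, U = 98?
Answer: 16853/284023414 - √195/284023414 ≈ 5.9287e-5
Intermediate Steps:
A = 97 (A = 87 + 10 = 97)
s(M) = √(98 + M) (s(M) = √(M + 98) = √(98 + M))
1/(16853 + s(A)) = 1/(16853 + √(98 + 97)) = 1/(16853 + √195)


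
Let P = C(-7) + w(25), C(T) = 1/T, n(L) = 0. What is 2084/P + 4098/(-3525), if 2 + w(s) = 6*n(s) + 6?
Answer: 17104018/31725 ≈ 539.13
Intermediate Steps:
w(s) = 4 (w(s) = -2 + (6*0 + 6) = -2 + (0 + 6) = -2 + 6 = 4)
P = 27/7 (P = 1/(-7) + 4 = -⅐ + 4 = 27/7 ≈ 3.8571)
2084/P + 4098/(-3525) = 2084/(27/7) + 4098/(-3525) = 2084*(7/27) + 4098*(-1/3525) = 14588/27 - 1366/1175 = 17104018/31725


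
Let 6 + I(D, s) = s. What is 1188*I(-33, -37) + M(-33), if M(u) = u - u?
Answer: -51084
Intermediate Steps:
I(D, s) = -6 + s
M(u) = 0
1188*I(-33, -37) + M(-33) = 1188*(-6 - 37) + 0 = 1188*(-43) + 0 = -51084 + 0 = -51084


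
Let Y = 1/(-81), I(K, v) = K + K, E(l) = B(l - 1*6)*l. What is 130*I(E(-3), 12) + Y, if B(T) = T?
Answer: 568619/81 ≈ 7020.0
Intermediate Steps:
E(l) = l*(-6 + l) (E(l) = (l - 1*6)*l = (l - 6)*l = (-6 + l)*l = l*(-6 + l))
I(K, v) = 2*K
Y = -1/81 ≈ -0.012346
130*I(E(-3), 12) + Y = 130*(2*(-3*(-6 - 3))) - 1/81 = 130*(2*(-3*(-9))) - 1/81 = 130*(2*27) - 1/81 = 130*54 - 1/81 = 7020 - 1/81 = 568619/81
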